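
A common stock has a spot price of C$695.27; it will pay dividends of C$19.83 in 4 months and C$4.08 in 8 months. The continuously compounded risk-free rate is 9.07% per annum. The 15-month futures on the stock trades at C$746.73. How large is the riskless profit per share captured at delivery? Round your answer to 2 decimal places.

PV(dividends) I = 19.83·e^(−0.0907·4/12) + 4.08·e^(−0.0907·8/12) = 23.0801
Fair futures F* = (S − I)·e^(rT) = (695.27 − 23.0801)·e^0.113375 = 672.1899 × 1.120052 = 752.8876
Market C$746.73 < fair 752.8876: forward underpriced → reverse cash-and-carry (short the stock, invest proceeds at r, pay the dividends, go long the forward).
Profit at T = |F_mkt − F*| = |746.73 − 752.8876| = C$6.16 per share

C$6.16 per share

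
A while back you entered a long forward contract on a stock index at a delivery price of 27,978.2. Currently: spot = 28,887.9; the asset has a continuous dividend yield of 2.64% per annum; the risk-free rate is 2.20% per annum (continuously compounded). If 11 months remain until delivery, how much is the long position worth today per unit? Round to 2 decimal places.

777.58

Current fair forward for the remaining 11 months: F = S·e^((r − q)·T), (r − q) = 0.0220 − 0.0264 = -0.0044
F = 28887.9 · e^(-0.0044 × 11/12) = 28887.9 × 0.99597479 = 28771.6201
Value of long forward = (F − K)·e^(−rT) = (28771.6201 − 27978.2) · e^(−0.0220·11/12)
= 793.4201 × 0.98003532 = 777.58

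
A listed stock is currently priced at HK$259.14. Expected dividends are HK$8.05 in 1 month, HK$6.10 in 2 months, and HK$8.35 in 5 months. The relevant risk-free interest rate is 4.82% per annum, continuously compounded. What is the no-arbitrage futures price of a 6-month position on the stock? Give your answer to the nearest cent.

PV(dividends) I = 8.05·e^(−0.0482·1/12) + 6.10·e^(−0.0482·2/12) + 8.35·e^(−0.0482·5/12)
I = 8.0177 + 6.0512 + 8.1840 = 22.2529
F = (S − I)·e^(rT) = (259.14 − 22.2529) · e^(0.0482·6/12)
= 236.8871 · e^0.024100 = 236.8871 × 1.024393 = HK$242.67

HK$242.67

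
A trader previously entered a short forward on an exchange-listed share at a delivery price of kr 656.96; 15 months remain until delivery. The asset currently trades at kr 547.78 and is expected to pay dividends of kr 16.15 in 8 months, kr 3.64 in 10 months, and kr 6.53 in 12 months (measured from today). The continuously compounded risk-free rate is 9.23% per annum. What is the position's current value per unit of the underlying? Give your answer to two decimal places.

PV(remaining dividends) I = 16.15·e^(−0.0923·8/12) + 3.64·e^(−0.0923·10/12) + 6.53·e^(−0.0923·12/12) = 24.5110
Current forward F = (S − I)·e^(rT) = (547.78 − 24.5110)·e^(0.0923·15/12) = 523.2690 × 1.122294 = 587.2617
Value (long) = (F − K)·e^(−rT) = (587.2617 − 656.96) × 0.891032 = -62.1034
Short position value = −(long value) = kr 62.10

kr 62.10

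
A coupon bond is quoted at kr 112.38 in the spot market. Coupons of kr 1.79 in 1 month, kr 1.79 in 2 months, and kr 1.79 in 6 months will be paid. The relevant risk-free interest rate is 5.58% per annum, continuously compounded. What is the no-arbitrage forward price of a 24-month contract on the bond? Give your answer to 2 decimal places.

PV(coupons) I = 1.79·e^(−0.0558·1/12) + 1.79·e^(−0.0558·2/12) + 1.79·e^(−0.0558·6/12)
I = 1.7817 + 1.7734 + 1.7407 = 5.2958
F = (S − I)·e^(rT) = (112.38 − 5.2958) · e^(0.0558·24/12)
= 107.0842 · e^0.111600 = 107.0842 × 1.118066 = kr 119.73

kr 119.73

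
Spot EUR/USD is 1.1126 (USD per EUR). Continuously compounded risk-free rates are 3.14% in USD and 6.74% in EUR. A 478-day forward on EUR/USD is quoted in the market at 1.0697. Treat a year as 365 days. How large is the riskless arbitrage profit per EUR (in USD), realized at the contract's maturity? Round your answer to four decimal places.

Fair forward: F* = S·e^(carry·T), with carry = (r_USD − r_EUR) = 0.0314 − 0.0674 = -0.0360
F* = 1.1126 · e^(-0.0360 × 478/365) = 1.1126 · e^-0.047145 = 1.1126 × 0.953949 = 1.0614
Market 1.0697 > fair 1.0614: forward overpriced → cash-and-carry (buy spot, short the forward).
At maturity, profit = |F_mkt − F*| = |1.0697 − 1.0614| = 0.0083 per EUR (in USD)

0.0083 per EUR (in USD)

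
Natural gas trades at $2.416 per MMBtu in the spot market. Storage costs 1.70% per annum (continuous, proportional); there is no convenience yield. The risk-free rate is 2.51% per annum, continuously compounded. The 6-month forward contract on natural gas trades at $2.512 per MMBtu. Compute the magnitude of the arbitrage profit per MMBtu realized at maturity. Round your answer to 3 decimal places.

$0.045 per MMBtu

Fair forward: F* = S·e^(carry·T), with carry = (r + u) = 0.0251 + 0.0170 = 0.0421
F* = 2.416 · e^(0.0421 × 6/12) = 2.416 · e^0.021050 = 2.416 × 1.021273 = $2.4674
Market $2.512 > fair $2.4674: forward overpriced → cash-and-carry (buy spot, short the forward).
At maturity, profit = |F_mkt − F*| = |2.512 − 2.4674| = $0.045 per MMBtu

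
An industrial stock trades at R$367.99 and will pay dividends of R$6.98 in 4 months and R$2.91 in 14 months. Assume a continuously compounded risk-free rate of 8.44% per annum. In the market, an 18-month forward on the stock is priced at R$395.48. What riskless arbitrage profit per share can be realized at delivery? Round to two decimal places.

PV(dividends) I = 6.98·e^(−0.0844·4/12) + 2.91·e^(−0.0844·14/12) = 9.4235
Fair forward F* = (S − I)·e^(rT) = (367.99 − 9.4235)·e^0.126600 = 358.5665 × 1.134963 = 406.9597
Market R$395.48 < fair 406.9597: forward underpriced → reverse cash-and-carry (short the stock, invest proceeds at r, pay the dividends, go long the forward).
Profit at T = |F_mkt − F*| = |395.48 − 406.9597| = R$11.48 per share

R$11.48 per share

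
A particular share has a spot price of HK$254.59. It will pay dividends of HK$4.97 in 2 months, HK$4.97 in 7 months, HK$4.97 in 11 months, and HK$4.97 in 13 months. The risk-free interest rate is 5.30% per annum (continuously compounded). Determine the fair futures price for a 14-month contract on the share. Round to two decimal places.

HK$250.43

PV(dividends) I = 4.97·e^(−0.0530·2/12) + 4.97·e^(−0.0530·7/12) + 4.97·e^(−0.0530·11/12) + 4.97·e^(−0.0530·13/12)
I = 4.9263 + 4.8187 + 4.7343 + 4.6927 = 19.1720
F = (S − I)·e^(rT) = (254.59 − 19.1720) · e^(0.0530·14/12)
= 235.4180 · e^0.061833 = 235.4180 × 1.063785 = HK$250.43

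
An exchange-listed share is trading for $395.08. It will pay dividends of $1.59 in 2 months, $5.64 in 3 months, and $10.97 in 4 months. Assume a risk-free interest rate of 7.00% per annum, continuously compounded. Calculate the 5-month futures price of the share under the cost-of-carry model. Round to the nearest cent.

PV(dividends) I = 1.59·e^(−0.0700·2/12) + 5.64·e^(−0.0700·3/12) + 10.97·e^(−0.0700·4/12)
I = 1.5716 + 5.5422 + 10.7170 = 17.8308
F = (S − I)·e^(rT) = (395.08 − 17.8308) · e^(0.0700·5/12)
= 377.2492 · e^0.029167 = 377.2492 × 1.029597 = $388.41

$388.41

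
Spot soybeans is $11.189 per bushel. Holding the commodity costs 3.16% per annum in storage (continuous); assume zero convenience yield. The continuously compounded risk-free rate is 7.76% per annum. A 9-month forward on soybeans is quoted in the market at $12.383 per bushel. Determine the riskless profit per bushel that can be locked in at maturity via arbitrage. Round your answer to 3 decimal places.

$0.239 per bushel

Fair forward: F* = S·e^(carry·T), with carry = (r + u) = 0.0776 + 0.0316 = 0.1092
F* = 11.189 · e^(0.1092 × 9/12) = 11.189 · e^0.081900 = 11.189 × 1.085347 = $12.1439
Market $12.383 > fair $12.1439: forward overpriced → cash-and-carry (buy spot, short the forward).
At maturity, profit = |F_mkt − F*| = |12.383 − 12.1439| = $0.239 per bushel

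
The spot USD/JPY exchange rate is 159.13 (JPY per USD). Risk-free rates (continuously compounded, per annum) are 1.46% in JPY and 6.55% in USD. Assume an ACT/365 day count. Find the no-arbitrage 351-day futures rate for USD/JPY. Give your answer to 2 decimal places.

151.53

F = S·e^((r_JPY − r_USD)T) = 159.13 · e^((0.0146 − 0.0655) × 351/365)
= 159.13 · e^-0.048948 = 159.13 × 0.952231
F = 151.53 JPY per USD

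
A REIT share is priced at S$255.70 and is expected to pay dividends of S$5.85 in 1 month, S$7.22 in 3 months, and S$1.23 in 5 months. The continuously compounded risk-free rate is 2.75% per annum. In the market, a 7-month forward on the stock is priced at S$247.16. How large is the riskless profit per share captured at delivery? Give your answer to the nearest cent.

PV(dividends) I = 5.85·e^(−0.0275·1/12) + 7.22·e^(−0.0275·3/12) + 1.23·e^(−0.0275·5/12) = 14.2231
Fair forward F* = (S − I)·e^(rT) = (255.70 − 14.2231)·e^0.016042 = 241.4769 × 1.016171 = 245.3818
Market S$247.16 > fair 245.3818: forward overpriced → cash-and-carry (borrow at r, buy the stock and collect the dividends, short the forward).
Profit at T = |F_mkt − F*| = |247.16 − 245.3818| = S$1.78 per share

S$1.78 per share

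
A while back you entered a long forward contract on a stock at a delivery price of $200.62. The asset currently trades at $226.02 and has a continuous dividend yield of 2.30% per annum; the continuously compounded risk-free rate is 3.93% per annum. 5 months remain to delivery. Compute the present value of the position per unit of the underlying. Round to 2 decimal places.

$26.50

Current fair forward for the remaining 5 months: F = S·e^((r − q)·T), (r − q) = 0.0393 − 0.0230 = 0.0163
F = 226.02 · e^(0.0163 × 5/12) = 226.02 × 1.006815 = 227.5603
Value of long forward = (F − K)·e^(−rT) = (227.5603 − 200.62) · e^(−0.0393·5/12)
= 26.9403 × 0.983758 = 26.50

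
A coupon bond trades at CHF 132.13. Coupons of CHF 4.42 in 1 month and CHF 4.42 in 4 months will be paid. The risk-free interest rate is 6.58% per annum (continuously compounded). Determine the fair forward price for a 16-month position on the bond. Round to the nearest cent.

PV(coupons) I = 4.42·e^(−0.0658·1/12) + 4.42·e^(−0.0658·4/12)
I = 4.3958 + 4.3241 = 8.7199
F = (S − I)·e^(rT) = (132.13 − 8.7199) · e^(0.0658·16/12)
= 123.4101 · e^0.087733 = 123.4101 × 1.091697 = CHF 134.73

CHF 134.73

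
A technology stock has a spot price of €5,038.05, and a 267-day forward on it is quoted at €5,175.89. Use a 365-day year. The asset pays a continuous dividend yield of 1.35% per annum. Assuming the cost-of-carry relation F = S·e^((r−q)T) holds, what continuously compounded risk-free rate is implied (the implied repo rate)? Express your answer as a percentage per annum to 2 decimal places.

5.04%

From F = S·e^((r−q)T): (r − q) = ln(F/S)/T
ln(5175.89/5038.05) = ln(1.027360) = 0.026992
(r − q) = 0.026992 / (267/365) = 0.036899
r = ln(F/S)/T + q = 0.036899 + 0.0135 = 0.050399
r = 5.04%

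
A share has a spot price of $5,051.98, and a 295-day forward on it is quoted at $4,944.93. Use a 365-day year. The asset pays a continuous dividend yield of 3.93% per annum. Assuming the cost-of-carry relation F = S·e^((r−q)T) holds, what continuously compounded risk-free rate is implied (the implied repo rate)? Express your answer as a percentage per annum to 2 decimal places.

From F = S·e^((r−q)T): (r − q) = ln(F/S)/T
ln(4944.93/5051.98) = ln(0.978810) = -0.021418
(r − q) = -0.021418 / (295/365) = -0.026500
r = ln(F/S)/T + q = -0.026500 + 0.0393 = 0.012800
r = 1.28%

1.28%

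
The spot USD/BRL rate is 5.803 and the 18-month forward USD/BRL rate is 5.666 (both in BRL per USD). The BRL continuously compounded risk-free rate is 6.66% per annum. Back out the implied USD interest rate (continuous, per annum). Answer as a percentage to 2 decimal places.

F = S·e^((r_BRL − r_USD)T) ⇒ r_USD = r_BRL − ln(F/S)/T
ln(5.666/5.803) = -0.023892; /(18/12) = -0.015928
r_USD = 0.0666 + 0.015928 = 0.082528
r_USD = 8.25%

8.25%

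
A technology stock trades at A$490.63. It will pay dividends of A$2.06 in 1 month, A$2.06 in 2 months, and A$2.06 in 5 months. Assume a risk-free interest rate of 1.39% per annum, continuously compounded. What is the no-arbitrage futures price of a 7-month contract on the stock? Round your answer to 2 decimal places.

A$488.41

PV(dividends) I = 2.06·e^(−0.0139·1/12) + 2.06·e^(−0.0139·2/12) + 2.06·e^(−0.0139·5/12)
I = 2.0576 + 2.0552 + 2.0481 = 6.1609
F = (S − I)·e^(rT) = (490.63 − 6.1609) · e^(0.0139·7/12)
= 484.4691 · e^0.008108 = 484.4691 × 1.008141 = A$488.41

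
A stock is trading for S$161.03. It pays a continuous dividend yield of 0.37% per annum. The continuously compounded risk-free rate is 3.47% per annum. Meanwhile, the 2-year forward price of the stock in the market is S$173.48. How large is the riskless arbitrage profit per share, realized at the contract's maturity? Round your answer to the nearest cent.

Fair forward: F* = S·e^(carry·T), with carry = (r − q) = 0.0347 − 0.0037 = 0.0310
F* = 161.03 · e^(0.0310 × 2) = 161.03 · e^0.062000 = 161.03 × 1.063962 = S$171.3298
Market S$173.48 > fair S$171.3298: forward overpriced → cash-and-carry (buy spot, short the forward).
At maturity, profit = |F_mkt − F*| = |173.48 − 171.3298| = S$2.15 per share

S$2.15 per share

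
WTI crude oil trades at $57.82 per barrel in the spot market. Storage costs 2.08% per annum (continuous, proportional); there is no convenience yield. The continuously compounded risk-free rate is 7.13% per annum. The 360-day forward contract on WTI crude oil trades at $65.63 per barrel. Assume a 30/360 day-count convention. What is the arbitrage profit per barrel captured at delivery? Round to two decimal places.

$2.23 per barrel

Fair forward: F* = S·e^(carry·T), with carry = (r + u) = 0.0713 + 0.0208 = 0.0921
F* = 57.82 · e^(0.0921 × 360/360) = 57.82 · e^0.092100 = 57.82 × 1.096474 = $63.3981
Market $65.63 > fair $63.3981: forward overpriced → cash-and-carry (buy spot, short the forward).
At maturity, profit = |F_mkt − F*| = |65.63 − 63.3981| = $2.23 per barrel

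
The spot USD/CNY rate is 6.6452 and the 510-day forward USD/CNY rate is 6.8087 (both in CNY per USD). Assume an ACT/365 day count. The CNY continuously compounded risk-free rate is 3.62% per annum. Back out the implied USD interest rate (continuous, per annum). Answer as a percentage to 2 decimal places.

1.88%

F = S·e^((r_CNY − r_USD)T) ⇒ r_USD = r_CNY − ln(F/S)/T
ln(6.8087/6.6452) = 0.024306; /(510/365) = 0.017395
r_USD = 0.0362 − 0.017395 = 0.018805
r_USD = 1.88%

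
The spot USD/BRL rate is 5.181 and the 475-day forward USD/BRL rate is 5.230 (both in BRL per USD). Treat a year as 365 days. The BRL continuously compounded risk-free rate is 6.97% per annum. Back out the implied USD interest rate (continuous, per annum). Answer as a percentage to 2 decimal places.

F = S·e^((r_BRL − r_USD)T) ⇒ r_USD = r_BRL − ln(F/S)/T
ln(5.230/5.181) = 0.009413; /(475/365) = 0.007233
r_USD = 0.0697 − 0.007233 = 0.062467
r_USD = 6.25%

6.25%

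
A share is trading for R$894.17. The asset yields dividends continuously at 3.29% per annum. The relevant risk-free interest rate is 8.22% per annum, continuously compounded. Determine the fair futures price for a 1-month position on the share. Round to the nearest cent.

F = S·e^((r − q)T) = 894.17 · e^((0.0822 − 0.0329) × 1/12)
= 894.17 · e^0.004108 = 894.17 × 1.004116
F = R$897.85

R$897.85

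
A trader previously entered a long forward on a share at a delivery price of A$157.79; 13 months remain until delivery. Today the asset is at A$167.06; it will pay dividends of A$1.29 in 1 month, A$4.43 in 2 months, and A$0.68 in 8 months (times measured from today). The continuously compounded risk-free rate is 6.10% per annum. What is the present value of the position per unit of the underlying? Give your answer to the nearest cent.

PV(remaining dividends) I = 1.29·e^(−0.0610·1/12) + 4.43·e^(−0.0610·2/12) + 0.68·e^(−0.0610·8/12) = 6.3216
Current forward F = (S − I)·e^(rT) = (167.06 − 6.3216)·e^(0.0610·13/12) = 160.7384 × 1.068316 = 171.7194
Value (long) = (F − K)·e^(−rT) = (171.7194 − 157.79) × 0.936053 = 13.0387
Value = A$13.04

A$13.04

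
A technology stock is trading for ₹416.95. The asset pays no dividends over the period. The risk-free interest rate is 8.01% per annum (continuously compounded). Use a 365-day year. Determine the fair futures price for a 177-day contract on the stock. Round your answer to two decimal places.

₹433.46

F = S·e^(rT) = 416.95 · e^(0.0801 × 177/365)
= 416.95 · e^0.038843 = 416.95 × 1.039607
F = ₹433.46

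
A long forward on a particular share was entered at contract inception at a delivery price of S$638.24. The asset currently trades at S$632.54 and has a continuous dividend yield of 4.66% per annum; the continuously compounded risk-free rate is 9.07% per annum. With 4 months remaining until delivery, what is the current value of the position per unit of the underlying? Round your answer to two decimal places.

Current fair forward for the remaining 4 months: F = S·e^((r − q)·T), (r − q) = 0.0907 − 0.0466 = 0.0441
F = 632.54 · e^(0.0441 × 4/12) = 632.54 × 1.014809 = 641.9073
Value of long forward = (F − K)·e^(−rT) = (641.9073 − 638.24) · e^(−0.0907·4/12)
= 3.6673 × 0.970219 = 3.56

S$3.56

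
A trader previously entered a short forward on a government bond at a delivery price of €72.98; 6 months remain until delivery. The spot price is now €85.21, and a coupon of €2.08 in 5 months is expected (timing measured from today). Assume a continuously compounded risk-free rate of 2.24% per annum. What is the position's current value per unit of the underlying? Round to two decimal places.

-€10.98

PV(remaining coupons) I = 2.08·e^(−0.0224·5/12) = 2.0607
Current forward F = (S − I)·e^(rT) = (85.21 − 2.0607)·e^(0.0224·6/12) = 83.1493 × 1.011263 = 84.0858
Value (long) = (F − K)·e^(−rT) = (84.0858 − 72.98) × 0.988862 = 10.9821
Short position value = −(long value) = -€10.98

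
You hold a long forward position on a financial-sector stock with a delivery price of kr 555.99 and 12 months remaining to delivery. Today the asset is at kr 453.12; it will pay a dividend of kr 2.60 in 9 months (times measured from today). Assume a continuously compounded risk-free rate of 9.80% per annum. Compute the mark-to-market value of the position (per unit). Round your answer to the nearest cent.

PV(remaining dividends) I = 2.60·e^(−0.0980·9/12) = 2.4158
Current forward F = (S − I)·e^(rT) = (453.12 − 2.4158)·e^(0.0980·12/12) = 450.7042 × 1.102963 = 497.1101
Value (long) = (F − K)·e^(−rT) = (497.1101 − 555.99) × 0.906649 = -53.3834
Value = -kr 53.38

-kr 53.38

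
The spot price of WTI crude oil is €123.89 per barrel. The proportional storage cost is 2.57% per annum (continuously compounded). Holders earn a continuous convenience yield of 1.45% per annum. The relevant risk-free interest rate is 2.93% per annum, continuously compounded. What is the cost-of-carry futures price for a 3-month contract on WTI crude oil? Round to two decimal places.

€125.15 per barrel

Net carry = r + u − y = 0.0293 + 0.0257 − 0.0145 = 0.0405
F = S·e^((r+u−y)T) = 123.89 · e^(0.0405 × 3/12) = 123.89 · e^0.010125
= 123.89 × 1.010176 = €125.15 per barrel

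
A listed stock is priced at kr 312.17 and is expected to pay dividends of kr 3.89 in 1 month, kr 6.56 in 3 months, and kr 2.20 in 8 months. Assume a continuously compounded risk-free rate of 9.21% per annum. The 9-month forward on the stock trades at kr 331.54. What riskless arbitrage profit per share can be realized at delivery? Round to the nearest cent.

PV(dividends) I = 3.89·e^(−0.0921·1/12) + 6.56·e^(−0.0921·3/12) + 2.20·e^(−0.0921·8/12) = 12.3399
Fair forward F* = (S − I)·e^(rT) = (312.17 − 12.3399)·e^0.069075 = 299.8301 × 1.071517 = 321.2730
Market kr 331.54 > fair 321.2730: forward overpriced → cash-and-carry (borrow at r, buy the stock and collect the dividends, short the forward).
Profit at T = |F_mkt − F*| = |331.54 − 321.2730| = kr 10.27 per share

kr 10.27 per share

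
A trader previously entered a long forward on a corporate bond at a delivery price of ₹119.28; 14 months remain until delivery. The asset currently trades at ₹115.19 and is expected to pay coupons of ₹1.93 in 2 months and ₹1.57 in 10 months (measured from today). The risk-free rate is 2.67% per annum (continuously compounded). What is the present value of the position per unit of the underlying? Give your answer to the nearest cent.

PV(remaining coupons) I = 1.93·e^(−0.0267·2/12) + 1.57·e^(−0.0267·10/12) = 3.4569
Current forward F = (S − I)·e^(rT) = (115.19 − 3.4569)·e^(0.0267·14/12) = 111.7331 × 1.031640 = 115.2683
Value (long) = (F − K)·e^(−rT) = (115.2683 − 119.28) × 0.969330 = -3.8887
Value = -₹3.89

-₹3.89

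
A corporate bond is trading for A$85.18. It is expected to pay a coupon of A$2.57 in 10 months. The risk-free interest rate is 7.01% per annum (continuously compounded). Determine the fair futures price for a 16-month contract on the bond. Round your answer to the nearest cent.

A$90.86

PV(coupons) I = 2.57·e^(−0.0701·10/12)
I = 2.4242
F = (S − I)·e^(rT) = (85.18 − 2.4242) · e^(0.0701·16/12)
= 82.7558 · e^0.093467 = 82.7558 × 1.097974 = A$90.86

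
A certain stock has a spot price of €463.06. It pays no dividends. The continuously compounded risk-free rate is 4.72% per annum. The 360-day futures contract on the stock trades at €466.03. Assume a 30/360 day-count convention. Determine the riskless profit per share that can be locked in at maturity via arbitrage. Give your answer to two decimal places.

Fair futures: F* = S·e^(carry·T), with carry = r = 0.0472
F* = 463.06 · e^(0.0472 × 360/360) = 463.06 · e^0.047200 = 463.06 × 1.048332 = €485.4406
Market €466.03 < fair €485.4406: forward underpriced → reverse cash-and-carry (short spot, go long the forward).
At maturity, profit = |F_mkt − F*| = |466.03 − 485.4406| = €19.41 per share

€19.41 per share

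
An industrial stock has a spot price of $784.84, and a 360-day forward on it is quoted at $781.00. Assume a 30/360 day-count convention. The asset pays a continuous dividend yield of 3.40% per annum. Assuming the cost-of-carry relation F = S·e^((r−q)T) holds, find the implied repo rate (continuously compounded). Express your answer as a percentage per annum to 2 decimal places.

From F = S·e^((r−q)T): (r − q) = ln(F/S)/T
ln(781.00/784.84) = ln(0.995107) = -0.004905
(r − q) = -0.004905 / (360/360) = -0.004905
r = ln(F/S)/T + q = -0.004905 + 0.0340 = 0.029095
r = 2.91%

2.91%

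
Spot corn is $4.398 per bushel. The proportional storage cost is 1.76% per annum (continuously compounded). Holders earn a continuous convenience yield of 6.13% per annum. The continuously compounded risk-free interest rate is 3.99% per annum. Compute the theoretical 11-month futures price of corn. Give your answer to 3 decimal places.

Net carry = r + u − y = 0.0399 + 0.0176 − 0.0613 = -0.0038
F = S·e^((r+u−y)T) = 4.398 · e^(-0.0038 × 11/12) = 4.398 · e^-0.003483
= 4.398 × 0.996523 = $4.383 per bushel

$4.383 per bushel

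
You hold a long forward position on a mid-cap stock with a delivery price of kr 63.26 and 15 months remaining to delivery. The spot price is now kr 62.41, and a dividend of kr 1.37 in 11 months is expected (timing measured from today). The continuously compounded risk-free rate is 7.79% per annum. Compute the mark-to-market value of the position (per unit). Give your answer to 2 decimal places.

PV(remaining dividends) I = 1.37·e^(−0.0779·11/12) = 1.2756
Current forward F = (S − I)·e^(rT) = (62.41 − 1.2756)·e^(0.0779·15/12) = 61.1344 × 1.102274 = 67.3869
Value (long) = (F − K)·e^(−rT) = (67.3869 − 63.26) × 0.907216 = 3.7440
Value = kr 3.74

kr 3.74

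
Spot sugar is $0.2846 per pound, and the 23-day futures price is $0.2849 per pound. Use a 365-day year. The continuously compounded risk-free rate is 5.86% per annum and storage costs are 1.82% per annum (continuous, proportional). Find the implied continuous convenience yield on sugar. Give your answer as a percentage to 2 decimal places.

6.01%

F = S·e^((r+u−y)T) ⇒ (r+u−y) = ln(F/S)/T
ln(0.2849/0.2846) = 0.001054; /T ⇒ 0.016727
y = r + u − ln(F/S)/T = 0.0586 + 0.0182 − 0.016727 = 0.060073
y = 6.01%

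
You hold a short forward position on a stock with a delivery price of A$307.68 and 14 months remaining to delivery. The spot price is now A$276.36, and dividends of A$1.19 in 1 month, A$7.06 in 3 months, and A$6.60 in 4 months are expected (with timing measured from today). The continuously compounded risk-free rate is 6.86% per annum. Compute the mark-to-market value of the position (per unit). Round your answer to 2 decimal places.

PV(remaining dividends) I = 1.19·e^(−0.0686·1/12) + 7.06·e^(−0.0686·3/12) + 6.60·e^(−0.0686·4/12) = 14.5740
Current forward F = (S − I)·e^(rT) = (276.36 − 14.5740)·e^(0.0686·14/12) = 261.7860 × 1.083323 = 283.5988
Value (long) = (F − K)·e^(−rT) = (283.5988 − 307.68) × 0.923086 = -22.2290
Short position value = −(long value) = A$22.23

A$22.23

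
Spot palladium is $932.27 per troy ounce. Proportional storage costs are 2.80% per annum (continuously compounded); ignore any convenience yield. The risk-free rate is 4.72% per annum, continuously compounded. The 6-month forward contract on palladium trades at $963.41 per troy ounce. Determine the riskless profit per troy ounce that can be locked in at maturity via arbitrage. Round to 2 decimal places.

$4.58 per troy ounce

Fair forward: F* = S·e^(carry·T), with carry = (r + u) = 0.0472 + 0.0280 = 0.0752
F* = 932.27 · e^(0.0752 × 6/12) = 932.27 · e^0.037600 = 932.27 × 1.038316 = $967.9909
Market $963.41 < fair $967.9909: forward underpriced → reverse cash-and-carry (short spot, go long the forward).
At maturity, profit = |F_mkt − F*| = |963.41 − 967.9909| = $4.58 per troy ounce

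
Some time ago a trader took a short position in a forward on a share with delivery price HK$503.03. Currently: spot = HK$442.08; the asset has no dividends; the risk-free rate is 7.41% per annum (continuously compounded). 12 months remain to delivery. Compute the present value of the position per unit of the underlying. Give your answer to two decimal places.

Current fair forward for the remaining 12 months: F = S·e^(r·T), r = 0.0741
F = 442.08 · e^(0.0741 × 12/12) = 442.08 × 1.076914 = 476.0821
Value of long forward = (F − K)·e^(−rT) = (476.0821 − 503.03) · e^(−0.0741·12/12)
= -26.9479 × 0.928579 = -25.02
Short position value = −(long value) = HK$25.02

HK$25.02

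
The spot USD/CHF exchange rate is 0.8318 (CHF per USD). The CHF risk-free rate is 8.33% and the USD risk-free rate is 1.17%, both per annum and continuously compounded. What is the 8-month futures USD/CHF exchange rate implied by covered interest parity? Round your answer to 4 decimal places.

F = S·e^((r_CHF − r_USD)T) = 0.8318 · e^((0.0833 − 0.0117) × 8/12)
= 0.8318 · e^0.047733 = 0.8318 × 1.048891
F = 0.8725 CHF per USD

0.8725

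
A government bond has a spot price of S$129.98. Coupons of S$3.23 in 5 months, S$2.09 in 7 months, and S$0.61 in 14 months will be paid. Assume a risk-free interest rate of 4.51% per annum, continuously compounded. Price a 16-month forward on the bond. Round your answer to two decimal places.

PV(coupons) I = 3.23·e^(−0.0451·5/12) + 2.09·e^(−0.0451·7/12) + 0.61·e^(−0.0451·14/12)
I = 3.1699 + 2.0357 + 0.5787 = 5.7843
F = (S − I)·e^(rT) = (129.98 − 5.7843) · e^(0.0451·16/12)
= 124.1957 · e^0.060133 = 124.1957 × 1.061978 = S$131.89

S$131.89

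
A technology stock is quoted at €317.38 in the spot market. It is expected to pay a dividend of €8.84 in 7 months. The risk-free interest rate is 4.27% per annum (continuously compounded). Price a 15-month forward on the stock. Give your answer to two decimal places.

PV(dividends) I = 8.84·e^(−0.0427·7/12)
I = 8.6225
F = (S − I)·e^(rT) = (317.38 − 8.6225) · e^(0.0427·15/12)
= 308.7575 · e^0.053375 = 308.7575 × 1.054825 = €325.69

€325.69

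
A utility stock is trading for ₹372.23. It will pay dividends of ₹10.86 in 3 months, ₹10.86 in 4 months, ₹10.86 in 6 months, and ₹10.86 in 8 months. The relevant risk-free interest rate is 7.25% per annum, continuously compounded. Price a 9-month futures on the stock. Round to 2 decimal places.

₹348.59

PV(dividends) I = 10.86·e^(−0.0725·3/12) + 10.86·e^(−0.0725·4/12) + 10.86·e^(−0.0725·6/12) + 10.86·e^(−0.0725·8/12)
I = 10.6649 + 10.6007 + 10.4734 + 10.3476 = 42.0866
F = (S − I)·e^(rT) = (372.23 − 42.0866) · e^(0.0725·9/12)
= 330.1434 · e^0.054375 = 330.1434 × 1.055880 = ₹348.59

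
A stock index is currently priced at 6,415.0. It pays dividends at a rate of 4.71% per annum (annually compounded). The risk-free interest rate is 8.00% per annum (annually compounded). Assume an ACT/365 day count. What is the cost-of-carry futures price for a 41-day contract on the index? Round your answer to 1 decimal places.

6,437.3

F = S · (1+r)^T / (1+q)^T
= 6415.0 × 1.008682 / 1.005183 = 6415.0 × 1.003481
F = 6,437.3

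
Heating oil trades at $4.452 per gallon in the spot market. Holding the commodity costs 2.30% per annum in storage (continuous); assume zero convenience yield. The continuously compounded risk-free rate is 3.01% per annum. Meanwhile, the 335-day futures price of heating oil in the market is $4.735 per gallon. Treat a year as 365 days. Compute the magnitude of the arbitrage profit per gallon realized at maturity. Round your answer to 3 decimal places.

$0.061 per gallon

Fair futures: F* = S·e^(carry·T), with carry = (r + u) = 0.0301 + 0.0230 = 0.0531
F* = 4.452 · e^(0.0531 × 335/365) = 4.452 · e^0.048736 = 4.452 × 1.049943 = $4.6743
Market $4.735 > fair $4.6743: forward overpriced → cash-and-carry (buy spot, short the forward).
At maturity, profit = |F_mkt − F*| = |4.735 − 4.6743| = $0.061 per gallon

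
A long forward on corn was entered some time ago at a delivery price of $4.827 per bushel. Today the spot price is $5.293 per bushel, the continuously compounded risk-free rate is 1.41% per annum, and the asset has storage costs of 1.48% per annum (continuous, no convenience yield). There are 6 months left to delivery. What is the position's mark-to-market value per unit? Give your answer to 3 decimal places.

$0.539 per bushel

Current fair forward for the remaining 6 months: F = S·e^((r + u)·T), (r + u) = 0.0141 + 0.0148 = 0.0289
F = 5.293 · e^(0.0289 × 6/12) = 5.293 × 1.014555 = 5.3700
Value of long forward = (F − K)·e^(−rT) = (5.3700 − 4.827) · e^(−0.0141·6/12)
= 0.5430 × 0.992975 = 0.539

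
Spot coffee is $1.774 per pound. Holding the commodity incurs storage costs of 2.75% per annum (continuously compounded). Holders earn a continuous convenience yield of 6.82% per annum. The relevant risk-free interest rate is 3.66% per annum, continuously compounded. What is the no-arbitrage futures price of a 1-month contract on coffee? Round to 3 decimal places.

Net carry = r + u − y = 0.0366 + 0.0275 − 0.0682 = -0.0041
F = S·e^((r+u−y)T) = 1.774 · e^(-0.0041 × 1/12) = 1.774 · e^-0.000342
= 1.774 × 0.999658 = $1.773 per pound

$1.773 per pound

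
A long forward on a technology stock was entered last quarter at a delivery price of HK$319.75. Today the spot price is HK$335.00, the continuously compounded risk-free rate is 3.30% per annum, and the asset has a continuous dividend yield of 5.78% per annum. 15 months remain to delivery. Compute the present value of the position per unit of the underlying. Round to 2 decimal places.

Current fair forward for the remaining 15 months: F = S·e^((r − q)·T), (r − q) = 0.0330 − 0.0578 = -0.0248
F = 335.00 · e^(-0.0248 × 15/12) = 335.00 × 0.969476 = 324.7745
Value of long forward = (F − K)·e^(−rT) = (324.7745 − 319.75) · e^(−0.0330·15/12)
= 5.0245 × 0.959589 = 4.82

HK$4.82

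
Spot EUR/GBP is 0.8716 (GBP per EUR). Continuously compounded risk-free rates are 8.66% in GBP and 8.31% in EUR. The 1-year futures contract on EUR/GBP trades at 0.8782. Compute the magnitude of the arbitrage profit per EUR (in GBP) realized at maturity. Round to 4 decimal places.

Fair futures: F* = S·e^(carry·T), with carry = (r_GBP − r_EUR) = 0.0866 − 0.0831 = 0.0035
F* = 0.8716 · e^(0.0035 × 1) = 0.8716 · e^0.003500 = 0.8716 × 1.003506 = 0.8747
Market 0.8782 > fair 0.8747: forward overpriced → cash-and-carry (buy spot, short the forward).
At maturity, profit = |F_mkt − F*| = |0.8782 − 0.8747| = 0.0035 per EUR (in GBP)

0.0035 per EUR (in GBP)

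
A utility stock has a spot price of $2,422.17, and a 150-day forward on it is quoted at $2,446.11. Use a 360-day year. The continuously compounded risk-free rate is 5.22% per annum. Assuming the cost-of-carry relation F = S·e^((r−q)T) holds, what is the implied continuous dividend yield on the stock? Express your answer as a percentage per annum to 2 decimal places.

2.86%

From F = S·e^((r−q)T): (r − q) = ln(F/S)/T
ln(2446.11/2422.17) = ln(1.009884) = 0.009835
(r − q) = 0.009835 / (150/360) = 0.023604
q = r − ln(F/S)/T = 0.0522 − 0.023604 = 0.028596
q = 2.86%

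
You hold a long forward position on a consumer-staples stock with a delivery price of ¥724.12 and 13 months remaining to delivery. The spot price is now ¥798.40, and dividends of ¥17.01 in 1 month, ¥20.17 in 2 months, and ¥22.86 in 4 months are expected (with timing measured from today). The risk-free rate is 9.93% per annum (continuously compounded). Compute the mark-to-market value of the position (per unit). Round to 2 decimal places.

¥89.31

PV(remaining dividends) I = 17.01·e^(−0.0993·1/12) + 20.17·e^(−0.0993·2/12) + 22.86·e^(−0.0993·4/12) = 58.8245
Current forward F = (S − I)·e^(rT) = (798.40 − 58.8245)·e^(0.0993·13/12) = 739.5755 × 1.113574 = 823.5720
Value (long) = (F − K)·e^(−rT) = (823.5720 − 724.12) × 0.898009 = 89.3088
Value = ¥89.31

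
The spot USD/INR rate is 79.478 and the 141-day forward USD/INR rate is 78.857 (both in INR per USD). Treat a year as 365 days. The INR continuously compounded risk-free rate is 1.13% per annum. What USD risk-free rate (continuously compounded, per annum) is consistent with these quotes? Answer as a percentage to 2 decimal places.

3.16%

F = S·e^((r_INR − r_USD)T) ⇒ r_USD = r_INR − ln(F/S)/T
ln(78.857/79.478) = -0.007844; /(141/365) = -0.020305
r_USD = 0.0113 + 0.020305 = 0.031605
r_USD = 3.16%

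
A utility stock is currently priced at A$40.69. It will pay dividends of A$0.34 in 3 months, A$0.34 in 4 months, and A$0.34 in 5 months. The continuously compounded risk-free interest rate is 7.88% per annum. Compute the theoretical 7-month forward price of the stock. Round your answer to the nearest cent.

A$41.56

PV(dividends) I = 0.34·e^(−0.0788·3/12) + 0.34·e^(−0.0788·4/12) + 0.34·e^(−0.0788·5/12)
I = 0.3334 + 0.3312 + 0.3290 = 0.9936
F = (S − I)·e^(rT) = (40.69 − 0.9936) · e^(0.0788·7/12)
= 39.6964 · e^0.045967 = 39.6964 × 1.047040 = A$41.56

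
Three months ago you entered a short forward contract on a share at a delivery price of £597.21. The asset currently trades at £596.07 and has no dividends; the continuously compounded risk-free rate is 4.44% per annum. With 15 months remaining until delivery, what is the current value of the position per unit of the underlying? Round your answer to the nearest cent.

Current fair forward for the remaining 15 months: F = S·e^(r·T), r = 0.0444
F = 596.07 · e^(0.0444 × 15/12) = 596.07 × 1.057069 = 630.0871
Value of long forward = (F − K)·e^(−rT) = (630.0871 − 597.21) · e^(−0.0444·15/12)
= 32.8771 × 0.946012 = 31.10
Short position value = −(long value) = -£31.10

-£31.10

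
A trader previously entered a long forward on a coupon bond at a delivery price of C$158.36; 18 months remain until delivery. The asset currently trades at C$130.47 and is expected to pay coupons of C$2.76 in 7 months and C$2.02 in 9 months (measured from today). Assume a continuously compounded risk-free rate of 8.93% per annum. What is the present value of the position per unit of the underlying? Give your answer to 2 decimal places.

-C$12.55

PV(remaining coupons) I = 2.76·e^(−0.0893·7/12) + 2.02·e^(−0.0893·9/12) = 4.5090
Current forward F = (S − I)·e^(rT) = (130.47 − 4.5090)·e^(0.0893·18/12) = 125.9610 × 1.143336 = 144.0157
Value (long) = (F − K)·e^(−rT) = (144.0157 − 158.36) × 0.874634 = -12.5460
Value = -C$12.55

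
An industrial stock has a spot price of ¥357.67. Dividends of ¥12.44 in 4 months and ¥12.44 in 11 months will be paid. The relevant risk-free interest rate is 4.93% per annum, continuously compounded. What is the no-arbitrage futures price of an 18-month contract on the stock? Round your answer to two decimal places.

¥359.14

PV(dividends) I = 12.44·e^(−0.0493·4/12) + 12.44·e^(−0.0493·11/12)
I = 12.2372 + 11.8903 = 24.1275
F = (S − I)·e^(rT) = (357.67 − 24.1275) · e^(0.0493·18/12)
= 333.5425 · e^0.073950 = 333.5425 × 1.076753 = ¥359.14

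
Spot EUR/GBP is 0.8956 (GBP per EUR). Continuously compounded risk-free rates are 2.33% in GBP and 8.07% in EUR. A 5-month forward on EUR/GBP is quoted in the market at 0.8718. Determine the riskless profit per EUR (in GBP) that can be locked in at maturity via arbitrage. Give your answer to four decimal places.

Fair forward: F* = S·e^(carry·T), with carry = (r_GBP − r_EUR) = 0.0233 − 0.0807 = -0.0574
F* = 0.8956 · e^(-0.0574 × 5/12) = 0.8956 · e^-0.023917 = 0.8956 × 0.976367 = 0.8744
Market 0.8718 < fair 0.8744: forward underpriced → reverse cash-and-carry (short spot, go long the forward).
At maturity, profit = |F_mkt − F*| = |0.8718 − 0.8744| = 0.0026 per EUR (in GBP)

0.0026 per EUR (in GBP)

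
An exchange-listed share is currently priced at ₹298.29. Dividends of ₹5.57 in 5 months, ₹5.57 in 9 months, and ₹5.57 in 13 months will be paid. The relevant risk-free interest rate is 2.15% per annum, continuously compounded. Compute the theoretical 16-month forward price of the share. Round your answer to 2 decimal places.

₹290.04

PV(dividends) I = 5.57·e^(−0.0215·5/12) + 5.57·e^(−0.0215·9/12) + 5.57·e^(−0.0215·13/12)
I = 5.5203 + 5.4809 + 5.4418 = 16.4430
F = (S − I)·e^(rT) = (298.29 − 16.4430) · e^(0.0215·16/12)
= 281.8470 · e^0.028667 = 281.8470 × 1.029082 = ₹290.04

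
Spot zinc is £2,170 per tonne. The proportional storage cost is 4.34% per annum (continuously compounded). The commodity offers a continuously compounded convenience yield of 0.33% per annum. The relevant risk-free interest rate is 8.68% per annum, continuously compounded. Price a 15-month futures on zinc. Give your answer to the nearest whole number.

£2,543 per tonne

Net carry = r + u − y = 0.0868 + 0.0434 − 0.0033 = 0.1269
F = S·e^((r+u−y)T) = 2170 · e^(0.1269 × 15/12) = 2170 · e^0.158625
= 2170 × 1.171898 = £2,543 per tonne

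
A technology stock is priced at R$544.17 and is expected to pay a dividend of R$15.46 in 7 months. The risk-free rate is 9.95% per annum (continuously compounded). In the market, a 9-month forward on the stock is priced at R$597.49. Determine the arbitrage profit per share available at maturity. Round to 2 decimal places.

R$26.88 per share

PV(dividends) I = 15.46·e^(−0.0995·7/12) = 14.5882
Fair forward F* = (S − I)·e^(rT) = (544.17 − 14.5882)·e^0.074625 = 529.5818 × 1.077480 = 570.6138
Market R$597.49 > fair 570.6138: forward overpriced → cash-and-carry (borrow at r, buy the stock and collect the dividends, short the forward).
Profit at T = |F_mkt − F*| = |597.49 − 570.6138| = R$26.88 per share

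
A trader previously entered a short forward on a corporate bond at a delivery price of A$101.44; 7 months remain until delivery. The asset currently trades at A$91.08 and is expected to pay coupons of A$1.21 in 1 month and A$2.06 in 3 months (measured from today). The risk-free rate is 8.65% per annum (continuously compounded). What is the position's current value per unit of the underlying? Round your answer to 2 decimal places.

A$8.59

PV(remaining coupons) I = 1.21·e^(−0.0865·1/12) + 2.06·e^(−0.0865·3/12) = 3.2172
Current forward F = (S − I)·e^(rT) = (91.08 − 3.2172)·e^(0.0865·7/12) = 87.8628 × 1.051753 = 92.4100
Value (long) = (F − K)·e^(−rT) = (92.4100 − 101.44) × 0.950794 = -8.5857
Short position value = −(long value) = A$8.59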